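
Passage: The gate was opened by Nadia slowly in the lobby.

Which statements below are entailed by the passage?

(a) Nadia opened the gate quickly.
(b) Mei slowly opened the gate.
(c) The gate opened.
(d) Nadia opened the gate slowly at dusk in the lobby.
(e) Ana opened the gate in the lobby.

(a) Not entailed — 'quickly' adds a manner not in (and inconsistent with) the original.
(b) Not entailed — the passage has Nadia opening the gate, not Mei.
(c) Entailed — 'Nadia opened the gate' is causative; it entails the inchoative 'the gate opened'.
(d) Not entailed — 'at dusk' adds information not in the original event.
(e) Not entailed — the passage has Nadia opening the gate, not Ana.

(c)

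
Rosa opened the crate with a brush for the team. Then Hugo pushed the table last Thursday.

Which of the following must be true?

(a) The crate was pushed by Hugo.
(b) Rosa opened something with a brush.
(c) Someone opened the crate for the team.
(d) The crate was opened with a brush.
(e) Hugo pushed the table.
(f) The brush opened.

(a) Not entailed — Hugo pushed the table, not the crate; the crate belongs to the opening event.
(b) Entailed — the original entails any weakening of itself; this just drops 'for the team' and generalizes the patient.
(c) Entailed — this follows by dropping conjuncts from the opening event's description.
(d) Entailed — dropping 'for the team' and generalizing the agent leaves a sub-description the original still satisfies.
(e) Entailed — this follows by dropping conjuncts from the pushing event's description.
(f) Not entailed — the crate is what opened, not the brush.

(b), (c), (d), (e)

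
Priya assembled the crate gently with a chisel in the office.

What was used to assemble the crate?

'with a chisel' marks the instrument of the assembling event.

a chisel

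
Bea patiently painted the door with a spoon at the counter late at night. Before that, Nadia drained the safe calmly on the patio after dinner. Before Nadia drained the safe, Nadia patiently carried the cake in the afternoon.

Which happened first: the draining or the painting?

the draining

The connectives place the draining before the painting.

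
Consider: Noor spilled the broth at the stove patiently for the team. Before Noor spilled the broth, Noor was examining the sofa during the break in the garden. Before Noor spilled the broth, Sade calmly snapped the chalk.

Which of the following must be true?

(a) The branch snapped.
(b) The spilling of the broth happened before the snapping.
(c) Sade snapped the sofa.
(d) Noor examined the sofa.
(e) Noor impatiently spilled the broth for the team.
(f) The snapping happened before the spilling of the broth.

(a) Not entailed — the chalk is what snapped, not the branch.
(b) Not entailed — the narrative places the snapping before the spilling, not after.
(c) Not entailed — Sade snapped the chalk, not the sofa; the sofa belongs to the examining event.
(d) Entailed — 'examine' is an activity; 'was examining' entails that some examining happened, so 'examined' holds.
(e) Not entailed — 'impatiently' adds a manner not in (and inconsistent with) the original.
(f) Entailed — the narrative places the snapping before the spilling.

(d), (f)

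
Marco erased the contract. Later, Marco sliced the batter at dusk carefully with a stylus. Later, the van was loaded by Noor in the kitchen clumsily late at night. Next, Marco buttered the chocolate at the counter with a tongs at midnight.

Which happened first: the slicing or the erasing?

the erasing

The connectives place the erasing before the slicing.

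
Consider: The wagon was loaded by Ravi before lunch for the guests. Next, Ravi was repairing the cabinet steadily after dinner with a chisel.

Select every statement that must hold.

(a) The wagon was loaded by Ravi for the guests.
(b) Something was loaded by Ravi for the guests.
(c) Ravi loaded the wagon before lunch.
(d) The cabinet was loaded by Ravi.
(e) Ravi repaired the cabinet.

(a) Entailed — the original entails any weakening of itself; this just drops 'before lunch'.
(b) Entailed — dropping 'before lunch' and generalizing the patient leaves a sub-description the original still satisfies.
(c) Entailed — this follows by dropping conjuncts from the loading event's description.
(d) Not entailed — Ravi loaded the wagon, not the cabinet; the cabinet belongs to the repairing event.
(e) Not entailed — 'was repairing' is progressive on an accomplishment; it does not entail the completed 'repaired'.

(a), (b), (c)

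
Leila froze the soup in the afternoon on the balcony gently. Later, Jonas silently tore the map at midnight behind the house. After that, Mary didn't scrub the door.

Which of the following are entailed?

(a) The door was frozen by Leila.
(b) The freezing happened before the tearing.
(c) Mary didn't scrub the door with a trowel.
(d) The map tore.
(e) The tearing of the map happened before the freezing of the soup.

(b), (c), (d)

(a) Not entailed — Leila froze the soup, not the door; the door belongs to the scrubbing event.
(b) Entailed — the narrative places the freezing before the tearing.
(c) Entailed — under negation, adding a further restriction is entailed: if no such scrubbing event occurred, none occurred with a trowel either.
(d) Entailed — 'Jonas tore the map' is causative; it entails the inchoative 'the map tore'.
(e) Not entailed — the narrative places the freezing before the tearing, not after.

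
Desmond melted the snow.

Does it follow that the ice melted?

Nothing is said about any ice; only the snow is affected.

no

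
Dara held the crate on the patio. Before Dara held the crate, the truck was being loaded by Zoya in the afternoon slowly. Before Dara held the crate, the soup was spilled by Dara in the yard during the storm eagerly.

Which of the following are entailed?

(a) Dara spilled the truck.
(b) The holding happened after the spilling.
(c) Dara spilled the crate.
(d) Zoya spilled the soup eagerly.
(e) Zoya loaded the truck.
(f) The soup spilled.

(a) Not entailed — Dara spilled the soup, not the truck; the truck belongs to the loading event.
(b) Entailed — the narrative places the spilling before the holding.
(c) Not entailed — Dara spilled the soup, not the crate; the crate belongs to the holding event.
(d) Not entailed — the passage has Dara spilling the soup, not Zoya.
(e) Not entailed — 'was loading' is progressive on an accomplishment; it does not entail the completed 'loaded'.
(f) Entailed — 'Dara spilled the soup' is causative; it entails the inchoative 'the soup spilled'.

(b), (f)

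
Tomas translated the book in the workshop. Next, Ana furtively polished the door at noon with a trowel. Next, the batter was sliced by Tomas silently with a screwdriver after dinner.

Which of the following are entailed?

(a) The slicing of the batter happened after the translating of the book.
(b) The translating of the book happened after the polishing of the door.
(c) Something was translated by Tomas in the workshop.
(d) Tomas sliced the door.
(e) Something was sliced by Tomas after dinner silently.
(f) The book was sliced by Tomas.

(a) Entailed — the narrative places the translating before the slicing.
(b) Not entailed — the narrative places the translating before the polishing, not after.
(c) Entailed — every conjunct here is already in the original translating event.
(d) Not entailed — Tomas sliced the batter, not the door; the door belongs to the polishing event.
(e) Entailed — the original entails any weakening of itself; this just drops 'with a screwdriver' and generalizes the patient.
(f) Not entailed — Tomas sliced the batter, not the book; the book belongs to the translating event.

(a), (c), (e)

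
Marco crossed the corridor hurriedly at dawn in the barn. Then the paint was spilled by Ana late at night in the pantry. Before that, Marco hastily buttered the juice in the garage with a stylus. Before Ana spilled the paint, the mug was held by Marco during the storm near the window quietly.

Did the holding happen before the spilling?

The narrative orders the holding before the spilling.

yes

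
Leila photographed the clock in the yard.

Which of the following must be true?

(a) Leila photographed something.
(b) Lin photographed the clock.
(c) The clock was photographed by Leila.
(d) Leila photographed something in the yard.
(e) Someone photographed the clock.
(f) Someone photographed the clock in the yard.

(a), (c), (d), (e), (f)

(a) Entailed — dropping 'in the yard' and generalizing the patient leaves a sub-description the original still satisfies.
(b) Not entailed — the passage has Leila photographing the clock, not Lin.
(c) Entailed — every conjunct here is already in the original photographing event.
(d) Entailed — generalizing the patient leaves a sub-description the original still satisfies.
(e) Entailed — dropping 'in the yard' and generalizing the agent leaves a sub-description the original still satisfies.
(f) Entailed — the original entails any weakening of itself; this just generalizes the agent.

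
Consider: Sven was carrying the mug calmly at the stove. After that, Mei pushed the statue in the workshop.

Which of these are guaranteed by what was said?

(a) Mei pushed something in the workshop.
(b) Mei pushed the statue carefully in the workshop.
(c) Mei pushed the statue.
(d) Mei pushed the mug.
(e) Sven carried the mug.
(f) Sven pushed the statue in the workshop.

(a) Entailed — every conjunct here is already in the original pushing event.
(b) Not entailed — 'carefully' adds information not in the original event.
(c) Entailed — every conjunct here is already in the original pushing event.
(d) Not entailed — Mei pushed the statue, not the mug; the mug belongs to the carrying event.
(e) Entailed — 'carry' is an activity; 'was carrying' entails that some carrying happened, so 'carried' holds.
(f) Not entailed — the passage has Mei pushing the statue, not Sven.

(a), (c), (e)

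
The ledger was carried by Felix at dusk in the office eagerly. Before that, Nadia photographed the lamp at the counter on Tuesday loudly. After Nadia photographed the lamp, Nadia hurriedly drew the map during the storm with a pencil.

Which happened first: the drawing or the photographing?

The connectives place the photographing before the drawing.

the photographing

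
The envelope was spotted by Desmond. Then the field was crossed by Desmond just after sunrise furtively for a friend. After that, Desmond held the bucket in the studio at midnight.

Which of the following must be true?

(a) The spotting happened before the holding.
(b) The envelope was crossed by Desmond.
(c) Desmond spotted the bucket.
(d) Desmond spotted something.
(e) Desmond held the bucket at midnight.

(a), (d), (e)

(a) Entailed — the narrative places the spotting before the holding.
(b) Not entailed — Desmond crossed the field, not the envelope; the envelope belongs to the spotting event.
(c) Not entailed — Desmond spotted the envelope, not the bucket; the bucket belongs to the holding event.
(d) Entailed — the original entails any weakening of itself; this just generalizes the patient.
(e) Entailed — this follows by dropping conjuncts from the holding event's description.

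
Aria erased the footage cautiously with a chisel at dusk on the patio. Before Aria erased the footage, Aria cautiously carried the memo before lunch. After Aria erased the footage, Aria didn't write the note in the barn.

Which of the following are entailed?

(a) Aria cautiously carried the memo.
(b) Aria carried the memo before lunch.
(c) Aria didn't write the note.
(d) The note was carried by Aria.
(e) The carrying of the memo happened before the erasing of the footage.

(a), (b), (e)

(a) Entailed — every conjunct here is already in the original carrying event.
(b) Entailed — dropping 'cautiously' leaves a sub-description the original still satisfies.
(c) Not entailed — dropping 'in the barn' under negation is not valid — the original leaves open that Aria wrote the note some other way.
(d) Not entailed — Aria carried the memo, not the note; the note belongs to the writing event.
(e) Entailed — the narrative places the carrying before the erasing.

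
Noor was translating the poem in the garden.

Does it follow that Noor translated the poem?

no

'was translating' is progressive; for an accomplishment like 'translate the poem', it doesn't entail completion.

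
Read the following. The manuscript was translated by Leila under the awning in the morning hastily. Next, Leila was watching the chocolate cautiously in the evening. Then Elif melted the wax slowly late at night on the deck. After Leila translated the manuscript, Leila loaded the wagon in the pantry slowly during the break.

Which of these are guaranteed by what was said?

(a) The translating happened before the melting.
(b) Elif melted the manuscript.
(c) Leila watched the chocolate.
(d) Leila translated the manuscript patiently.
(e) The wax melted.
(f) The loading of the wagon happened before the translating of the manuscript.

(a), (c), (e)

(a) Entailed — the narrative places the translating before the melting.
(b) Not entailed — Elif melted the wax, not the manuscript; the manuscript belongs to the translating event.
(c) Entailed — 'watch' is an activity; 'was watching' entails that some watching happened, so 'watched' holds.
(d) Not entailed — 'patiently' adds a manner not in (and inconsistent with) the original.
(e) Entailed — 'Elif melted the wax' is causative; it entails the inchoative 'the wax melted'.
(f) Not entailed — the narrative places the translating before the loading, not after.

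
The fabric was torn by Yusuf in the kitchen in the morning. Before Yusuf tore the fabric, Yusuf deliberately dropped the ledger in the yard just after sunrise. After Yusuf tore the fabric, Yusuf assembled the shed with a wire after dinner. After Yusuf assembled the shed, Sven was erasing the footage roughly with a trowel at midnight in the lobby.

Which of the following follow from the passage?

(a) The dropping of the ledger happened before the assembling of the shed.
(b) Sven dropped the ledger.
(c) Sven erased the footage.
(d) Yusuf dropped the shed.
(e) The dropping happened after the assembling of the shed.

(a) Entailed — the narrative places the dropping before the assembling.
(b) Not entailed — the passage has Yusuf dropping the ledger, not Sven.
(c) Not entailed — 'was erasing' is progressive on an accomplishment; it does not entail the completed 'erased'.
(d) Not entailed — Yusuf dropped the ledger, not the shed; the shed belongs to the assembling event.
(e) Not entailed — the narrative places the dropping before the assembling, not after.

(a)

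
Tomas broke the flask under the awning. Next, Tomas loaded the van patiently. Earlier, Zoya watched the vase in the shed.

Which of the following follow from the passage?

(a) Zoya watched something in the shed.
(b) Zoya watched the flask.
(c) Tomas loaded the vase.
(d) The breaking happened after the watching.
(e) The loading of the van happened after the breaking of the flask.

(a) Entailed — this follows by dropping conjuncts from the watching event's description.
(b) Not entailed — Zoya watched the vase, not the flask; the flask belongs to the breaking event.
(c) Not entailed — Tomas loaded the van, not the vase; the vase belongs to the watching event.
(d) Not entailed — the narrative doesn't order the watching relative to the breaking.
(e) Entailed — the narrative places the breaking before the loading.

(a), (e)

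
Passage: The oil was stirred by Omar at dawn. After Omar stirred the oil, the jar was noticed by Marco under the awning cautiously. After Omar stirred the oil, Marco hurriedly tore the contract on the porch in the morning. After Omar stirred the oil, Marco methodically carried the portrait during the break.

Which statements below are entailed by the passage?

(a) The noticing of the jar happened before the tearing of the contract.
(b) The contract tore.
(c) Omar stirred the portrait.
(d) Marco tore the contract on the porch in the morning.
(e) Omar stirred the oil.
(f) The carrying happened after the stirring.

(a) Not entailed — the narrative doesn't order the noticing relative to the tearing.
(b) Entailed — 'Marco tore the contract' is causative; it entails the inchoative 'the contract tore'.
(c) Not entailed — Omar stirred the oil, not the portrait; the portrait belongs to the carrying event.
(d) Entailed — every conjunct here is already in the original tearing event.
(e) Entailed — this follows by dropping conjuncts from the stirring event's description.
(f) Entailed — the narrative places the stirring before the carrying.

(b), (d), (e), (f)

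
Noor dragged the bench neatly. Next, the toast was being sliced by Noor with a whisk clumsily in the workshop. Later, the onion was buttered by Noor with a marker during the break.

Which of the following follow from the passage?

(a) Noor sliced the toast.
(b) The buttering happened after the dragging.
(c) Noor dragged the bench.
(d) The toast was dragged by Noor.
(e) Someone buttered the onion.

(b), (c), (e)

(a) Not entailed — 'was slicing' is progressive on an accomplishment; it does not entail the completed 'sliced'.
(b) Entailed — the narrative places the dragging before the buttering.
(c) Entailed — this follows by dropping conjuncts from the dragging event's description.
(d) Not entailed — Noor dragged the bench, not the toast; the toast belongs to the slicing event.
(e) Entailed — the original entails any weakening of itself; this just drops 'during the break', 'with a marker' and generalizes the agent.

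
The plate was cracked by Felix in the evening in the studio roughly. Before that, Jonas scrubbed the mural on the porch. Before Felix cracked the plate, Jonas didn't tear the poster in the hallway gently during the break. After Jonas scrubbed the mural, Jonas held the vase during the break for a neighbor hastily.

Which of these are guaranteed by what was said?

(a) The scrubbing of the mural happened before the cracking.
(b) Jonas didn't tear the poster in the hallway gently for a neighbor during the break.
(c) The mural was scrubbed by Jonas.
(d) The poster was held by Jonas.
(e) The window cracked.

(a), (b), (c)

(a) Entailed — the narrative places the scrubbing before the cracking.
(b) Entailed — under negation, adding a further restriction is entailed: if no such tearing event occurred, none occurred for a neighbor either.
(c) Entailed — every conjunct here is already in the original scrubbing event.
(d) Not entailed — Jonas held the vase, not the poster; the poster belongs to the tearing event.
(e) Not entailed — the plate is what cracked, not the window.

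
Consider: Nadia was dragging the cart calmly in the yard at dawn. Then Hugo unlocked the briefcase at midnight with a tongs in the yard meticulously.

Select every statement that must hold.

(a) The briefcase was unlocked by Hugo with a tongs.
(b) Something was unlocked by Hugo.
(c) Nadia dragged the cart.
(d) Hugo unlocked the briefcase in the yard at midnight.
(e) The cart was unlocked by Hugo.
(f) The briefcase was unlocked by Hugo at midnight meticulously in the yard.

(a) Entailed — dropping 'in the yard', 'meticulously', 'at midnight' leaves a sub-description the original still satisfies.
(b) Entailed — the original entails any weakening of itself; this just drops 'in the yard', 'meticulously', 'with a tongs', 'at midnight' and generalizes the patient.
(c) Entailed — 'drag' is an activity; 'was dragging' entails that some dragging happened, so 'dragged' holds.
(d) Entailed — this follows by dropping conjuncts from the unlocking event's description.
(e) Not entailed — Hugo unlocked the briefcase, not the cart; the cart belongs to the dragging event.
(f) Entailed — this follows by dropping conjuncts from the unlocking event's description.

(a), (b), (c), (d), (f)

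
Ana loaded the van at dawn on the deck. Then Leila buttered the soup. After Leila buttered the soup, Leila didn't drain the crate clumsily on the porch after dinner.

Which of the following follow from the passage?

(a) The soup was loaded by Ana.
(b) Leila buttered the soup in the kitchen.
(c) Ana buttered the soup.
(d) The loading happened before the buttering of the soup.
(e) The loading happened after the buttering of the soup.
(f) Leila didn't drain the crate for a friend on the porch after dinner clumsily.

(d), (f)

(a) Not entailed — Ana loaded the van, not the soup; the soup belongs to the buttering event.
(b) Not entailed — 'in the kitchen' adds information not in the original event.
(c) Not entailed — the passage has Leila buttering the soup, not Ana.
(d) Entailed — the narrative places the loading before the buttering.
(e) Not entailed — the narrative places the loading before the buttering, not after.
(f) Entailed — under negation, adding a further restriction is entailed: if no such draining event occurred, none occurred for a friend either.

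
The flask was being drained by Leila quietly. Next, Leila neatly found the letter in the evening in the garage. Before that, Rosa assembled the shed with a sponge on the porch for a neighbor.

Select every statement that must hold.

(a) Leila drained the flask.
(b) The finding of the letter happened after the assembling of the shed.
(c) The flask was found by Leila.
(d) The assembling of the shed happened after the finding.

(a) Not entailed — 'was draining' is progressive on an accomplishment; it does not entail the completed 'drained'.
(b) Entailed — the narrative places the assembling before the finding.
(c) Not entailed — Leila found the letter, not the flask; the flask belongs to the draining event.
(d) Not entailed — the narrative places the assembling before the finding, not after.

(b)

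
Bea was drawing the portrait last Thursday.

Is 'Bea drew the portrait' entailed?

no

'was drawing' is progressive; for an accomplishment like 'draw the portrait', it doesn't entail completion.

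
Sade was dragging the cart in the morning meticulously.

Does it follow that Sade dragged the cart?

yes

'drag' is atelic; if Sade was dragging the cart, then Sade dragged the cart (for some time).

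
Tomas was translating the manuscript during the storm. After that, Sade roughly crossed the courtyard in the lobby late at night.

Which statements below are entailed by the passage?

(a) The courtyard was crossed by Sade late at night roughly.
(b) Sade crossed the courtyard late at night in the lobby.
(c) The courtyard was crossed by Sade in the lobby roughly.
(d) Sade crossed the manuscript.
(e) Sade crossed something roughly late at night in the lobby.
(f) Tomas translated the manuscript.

(a), (b), (c), (e)

(a) Entailed — the original entails any weakening of itself; this just drops 'in the lobby'.
(b) Entailed — the original entails any weakening of itself; this just drops 'roughly'.
(c) Entailed — this follows by dropping conjuncts from the crossing event's description.
(d) Not entailed — Sade crossed the courtyard, not the manuscript; the manuscript belongs to the translating event.
(e) Entailed — the original entails any weakening of itself; this just generalizes the patient.
(f) Not entailed — 'was translating' is progressive on an accomplishment; it does not entail the completed 'translated'.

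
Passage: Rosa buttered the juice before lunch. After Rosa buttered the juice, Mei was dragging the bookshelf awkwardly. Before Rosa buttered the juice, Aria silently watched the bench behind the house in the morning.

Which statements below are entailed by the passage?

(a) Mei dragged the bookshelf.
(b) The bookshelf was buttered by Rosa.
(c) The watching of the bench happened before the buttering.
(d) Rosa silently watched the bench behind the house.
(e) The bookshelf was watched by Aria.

(a) Entailed — 'drag' is an activity; 'was dragging' entails that some dragging happened, so 'dragged' holds.
(b) Not entailed — Rosa buttered the juice, not the bookshelf; the bookshelf belongs to the dragging event.
(c) Entailed — the narrative places the watching before the buttering.
(d) Not entailed — the passage has Aria watching the bench, not Rosa.
(e) Not entailed — Aria watched the bench, not the bookshelf; the bookshelf belongs to the dragging event.

(a), (c)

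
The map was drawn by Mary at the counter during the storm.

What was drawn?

'the map' marks the patient of the drawing event.

the map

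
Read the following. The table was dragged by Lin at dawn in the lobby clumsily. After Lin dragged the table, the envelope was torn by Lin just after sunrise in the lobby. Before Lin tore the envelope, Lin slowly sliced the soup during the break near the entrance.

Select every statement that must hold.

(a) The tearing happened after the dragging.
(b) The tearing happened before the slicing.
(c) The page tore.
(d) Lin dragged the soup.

(a)

(a) Entailed — the narrative places the dragging before the tearing.
(b) Not entailed — the narrative places the slicing before the tearing, not after.
(c) Not entailed — the envelope is what tore, not the page.
(d) Not entailed — Lin dragged the table, not the soup; the soup belongs to the slicing event.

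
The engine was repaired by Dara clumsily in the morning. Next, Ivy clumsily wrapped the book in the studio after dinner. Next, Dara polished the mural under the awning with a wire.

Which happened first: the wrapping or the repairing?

the repairing

The connectives place the repairing before the wrapping.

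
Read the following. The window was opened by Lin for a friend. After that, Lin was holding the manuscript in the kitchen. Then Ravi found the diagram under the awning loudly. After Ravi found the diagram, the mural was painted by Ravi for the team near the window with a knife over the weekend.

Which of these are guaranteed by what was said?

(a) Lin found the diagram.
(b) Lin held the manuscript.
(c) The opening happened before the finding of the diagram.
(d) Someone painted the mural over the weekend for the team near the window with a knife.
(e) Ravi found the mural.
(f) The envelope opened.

(b), (c), (d)

(a) Not entailed — the passage has Ravi finding the diagram, not Lin.
(b) Entailed — 'hold' is an activity; 'was holding' entails that some holding happened, so 'held' holds.
(c) Entailed — the narrative places the opening before the finding.
(d) Entailed — generalizing the agent leaves a sub-description the original still satisfies.
(e) Not entailed — Ravi found the diagram, not the mural; the mural belongs to the painting event.
(f) Not entailed — the window is what opened, not the envelope.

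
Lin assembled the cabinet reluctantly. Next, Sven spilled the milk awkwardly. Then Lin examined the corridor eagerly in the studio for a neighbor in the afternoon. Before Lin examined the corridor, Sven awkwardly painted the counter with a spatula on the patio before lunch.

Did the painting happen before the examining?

yes

The narrative orders the painting before the examining.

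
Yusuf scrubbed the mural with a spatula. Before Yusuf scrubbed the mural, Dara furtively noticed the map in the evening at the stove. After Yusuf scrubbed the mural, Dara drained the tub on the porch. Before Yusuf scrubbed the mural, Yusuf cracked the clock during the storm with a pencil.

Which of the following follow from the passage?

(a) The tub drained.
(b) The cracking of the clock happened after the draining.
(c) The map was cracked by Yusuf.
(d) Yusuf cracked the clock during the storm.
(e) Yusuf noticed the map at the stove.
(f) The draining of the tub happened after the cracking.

(a) Entailed — 'Dara drained the tub' is causative; it entails the inchoative 'the tub drained'.
(b) Not entailed — the narrative places the cracking before the draining, not after.
(c) Not entailed — Yusuf cracked the clock, not the map; the map belongs to the noticing event.
(d) Entailed — the original entails any weakening of itself; this just drops 'with a pencil'.
(e) Not entailed — the passage has Dara noticing the map, not Yusuf.
(f) Entailed — the narrative places the cracking before the draining.

(a), (d), (f)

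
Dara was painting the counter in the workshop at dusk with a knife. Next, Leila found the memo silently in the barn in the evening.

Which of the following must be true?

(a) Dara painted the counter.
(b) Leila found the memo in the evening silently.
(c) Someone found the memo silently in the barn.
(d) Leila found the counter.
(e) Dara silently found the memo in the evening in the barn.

(a) Not entailed — 'was painting' is progressive on an accomplishment; it does not entail the completed 'painted'.
(b) Entailed — this follows by dropping conjuncts from the finding event's description.
(c) Entailed — dropping 'in the evening' and generalizing the agent leaves a sub-description the original still satisfies.
(d) Not entailed — Leila found the memo, not the counter; the counter belongs to the painting event.
(e) Not entailed — the passage has Leila finding the memo, not Dara.

(b), (c)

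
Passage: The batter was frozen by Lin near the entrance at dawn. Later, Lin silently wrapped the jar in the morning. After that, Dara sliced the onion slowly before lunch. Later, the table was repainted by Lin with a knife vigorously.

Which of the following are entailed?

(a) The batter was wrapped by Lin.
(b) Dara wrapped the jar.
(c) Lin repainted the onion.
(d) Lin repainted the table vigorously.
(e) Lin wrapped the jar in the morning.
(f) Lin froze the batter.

(d), (e), (f)

(a) Not entailed — Lin wrapped the jar, not the batter; the batter belongs to the freezing event.
(b) Not entailed — the passage has Lin wrapping the jar, not Dara.
(c) Not entailed — Lin repainted the table, not the onion; the onion belongs to the slicing event.
(d) Entailed — this follows by dropping conjuncts from the repainting event's description.
(e) Entailed — every conjunct here is already in the original wrapping event.
(f) Entailed — dropping 'at dawn', 'near the entrance' leaves a sub-description the original still satisfies.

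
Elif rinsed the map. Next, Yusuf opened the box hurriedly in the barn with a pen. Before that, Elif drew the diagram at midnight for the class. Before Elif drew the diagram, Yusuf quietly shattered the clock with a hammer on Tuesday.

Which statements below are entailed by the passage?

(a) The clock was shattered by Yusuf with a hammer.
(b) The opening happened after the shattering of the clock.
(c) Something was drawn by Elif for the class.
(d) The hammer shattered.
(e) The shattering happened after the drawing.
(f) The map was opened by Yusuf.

(a) Entailed — dropping 'on Tuesday', 'quietly' leaves a sub-description the original still satisfies.
(b) Entailed — the narrative places the shattering before the opening.
(c) Entailed — this follows by dropping conjuncts from the drawing event's description.
(d) Not entailed — the clock is what shattered, not the hammer.
(e) Not entailed — the narrative places the shattering before the drawing, not after.
(f) Not entailed — Yusuf opened the box, not the map; the map belongs to the rinsing event.

(a), (b), (c)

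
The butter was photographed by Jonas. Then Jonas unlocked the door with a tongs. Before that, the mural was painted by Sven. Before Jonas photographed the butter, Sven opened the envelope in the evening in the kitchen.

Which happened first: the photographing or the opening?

The connectives place the opening before the photographing.

the opening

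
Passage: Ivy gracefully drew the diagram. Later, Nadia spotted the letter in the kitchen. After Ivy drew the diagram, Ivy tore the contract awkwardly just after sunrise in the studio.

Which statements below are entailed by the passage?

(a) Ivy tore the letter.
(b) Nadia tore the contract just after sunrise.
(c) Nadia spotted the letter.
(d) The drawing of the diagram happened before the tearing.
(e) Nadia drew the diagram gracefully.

(c), (d)

(a) Not entailed — Ivy tore the contract, not the letter; the letter belongs to the spotting event.
(b) Not entailed — the passage has Ivy tearing the contract, not Nadia.
(c) Entailed — every conjunct here is already in the original spotting event.
(d) Entailed — the narrative places the drawing before the tearing.
(e) Not entailed — the passage has Ivy drawing the diagram, not Nadia.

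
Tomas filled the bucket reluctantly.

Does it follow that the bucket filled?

yes

'Tomas filled the bucket' is the causative; it entails the inchoative 'the bucket filled'.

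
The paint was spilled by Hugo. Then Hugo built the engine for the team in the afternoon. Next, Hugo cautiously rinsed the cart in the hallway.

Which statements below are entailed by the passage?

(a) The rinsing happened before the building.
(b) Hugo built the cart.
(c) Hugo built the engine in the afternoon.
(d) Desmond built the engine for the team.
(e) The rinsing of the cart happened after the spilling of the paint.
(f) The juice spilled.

(c), (e)

(a) Not entailed — the narrative places the building before the rinsing, not after.
(b) Not entailed — Hugo built the engine, not the cart; the cart belongs to the rinsing event.
(c) Entailed — dropping 'for the team' leaves a sub-description the original still satisfies.
(d) Not entailed — the passage has Hugo building the engine, not Desmond.
(e) Entailed — the narrative places the spilling before the rinsing.
(f) Not entailed — the paint is what spilled, not the juice.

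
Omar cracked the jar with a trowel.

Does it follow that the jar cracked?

yes

'Omar cracked the jar' is the causative; it entails the inchoative 'the jar cracked'.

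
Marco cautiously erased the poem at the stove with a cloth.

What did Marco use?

'with a cloth' marks the instrument of the erasing event.

a cloth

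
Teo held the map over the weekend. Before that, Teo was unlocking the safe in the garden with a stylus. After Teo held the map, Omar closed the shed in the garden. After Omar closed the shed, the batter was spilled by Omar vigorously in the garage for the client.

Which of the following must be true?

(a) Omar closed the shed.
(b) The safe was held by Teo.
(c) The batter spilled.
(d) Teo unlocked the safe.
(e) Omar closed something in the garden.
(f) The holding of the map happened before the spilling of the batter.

(a), (c), (e), (f)

(a) Entailed — every conjunct here is already in the original closing event.
(b) Not entailed — Teo held the map, not the safe; the safe belongs to the unlocking event.
(c) Entailed — 'Omar spilled the batter' is causative; it entails the inchoative 'the batter spilled'.
(d) Not entailed — 'was unlocking' is progressive on an accomplishment; it does not entail the completed 'unlocked'.
(e) Entailed — generalizing the patient leaves a sub-description the original still satisfies.
(f) Entailed — the narrative places the holding before the spilling.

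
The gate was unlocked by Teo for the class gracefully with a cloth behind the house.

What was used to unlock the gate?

'with a cloth' marks the instrument of the unlocking event.

a cloth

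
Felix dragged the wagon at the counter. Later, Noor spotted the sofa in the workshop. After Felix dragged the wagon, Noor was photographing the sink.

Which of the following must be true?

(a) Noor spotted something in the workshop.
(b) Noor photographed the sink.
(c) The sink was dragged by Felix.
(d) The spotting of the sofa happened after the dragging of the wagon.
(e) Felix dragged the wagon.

(a) Entailed — every conjunct here is already in the original spotting event.
(b) Not entailed — 'was photographing' is progressive on an accomplishment; it does not entail the completed 'photographed'.
(c) Not entailed — Felix dragged the wagon, not the sink; the sink belongs to the photographing event.
(d) Entailed — the narrative places the dragging before the spotting.
(e) Entailed — dropping 'at the counter' leaves a sub-description the original still satisfies.

(a), (d), (e)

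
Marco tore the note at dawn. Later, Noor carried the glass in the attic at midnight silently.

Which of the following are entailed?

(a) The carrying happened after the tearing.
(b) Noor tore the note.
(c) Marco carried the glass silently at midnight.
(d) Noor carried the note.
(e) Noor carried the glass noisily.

(a)

(a) Entailed — the narrative places the tearing before the carrying.
(b) Not entailed — the passage has Marco tearing the note, not Noor.
(c) Not entailed — the passage has Noor carrying the glass, not Marco.
(d) Not entailed — Noor carried the glass, not the note; the note belongs to the tearing event.
(e) Not entailed — 'noisily' adds a manner not in (and inconsistent with) the original.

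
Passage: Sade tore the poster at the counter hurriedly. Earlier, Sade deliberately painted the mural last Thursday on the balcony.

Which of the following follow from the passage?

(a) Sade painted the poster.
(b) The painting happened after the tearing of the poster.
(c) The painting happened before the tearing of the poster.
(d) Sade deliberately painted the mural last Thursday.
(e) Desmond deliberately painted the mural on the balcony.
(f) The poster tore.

(c), (d), (f)

(a) Not entailed — Sade painted the mural, not the poster; the poster belongs to the tearing event.
(b) Not entailed — the narrative places the painting before the tearing, not after.
(c) Entailed — the narrative places the painting before the tearing.
(d) Entailed — dropping 'on the balcony' leaves a sub-description the original still satisfies.
(e) Not entailed — the passage has Sade painting the mural, not Desmond.
(f) Entailed — 'Sade tore the poster' is causative; it entails the inchoative 'the poster tore'.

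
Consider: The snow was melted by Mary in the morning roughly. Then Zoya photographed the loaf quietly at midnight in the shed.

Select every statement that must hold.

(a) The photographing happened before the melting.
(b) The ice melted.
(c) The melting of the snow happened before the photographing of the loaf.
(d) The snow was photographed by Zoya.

(a) Not entailed — the narrative places the melting before the photographing, not after.
(b) Not entailed — the snow is what melted, not the ice.
(c) Entailed — the narrative places the melting before the photographing.
(d) Not entailed — Zoya photographed the loaf, not the snow; the snow belongs to the melting event.

(c)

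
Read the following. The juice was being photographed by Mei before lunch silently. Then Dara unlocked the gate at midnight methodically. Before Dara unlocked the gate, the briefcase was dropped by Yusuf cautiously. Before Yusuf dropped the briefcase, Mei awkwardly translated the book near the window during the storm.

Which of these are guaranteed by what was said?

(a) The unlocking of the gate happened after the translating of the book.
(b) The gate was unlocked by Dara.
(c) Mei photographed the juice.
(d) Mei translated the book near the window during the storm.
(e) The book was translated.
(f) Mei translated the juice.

(a) Entailed — the narrative places the translating before the unlocking.
(b) Entailed — the original entails any weakening of itself; this just drops 'at midnight', 'methodically'.
(c) Not entailed — 'was photographing' is progressive on an accomplishment; it does not entail the completed 'photographed'.
(d) Entailed — every conjunct here is already in the original translating event.
(e) Entailed — dropping 'awkwardly', 'near the window', 'during the storm' and generalizing the agent leaves a sub-description the original still satisfies.
(f) Not entailed — Mei translated the book, not the juice; the juice belongs to the photographing event.

(a), (b), (d), (e)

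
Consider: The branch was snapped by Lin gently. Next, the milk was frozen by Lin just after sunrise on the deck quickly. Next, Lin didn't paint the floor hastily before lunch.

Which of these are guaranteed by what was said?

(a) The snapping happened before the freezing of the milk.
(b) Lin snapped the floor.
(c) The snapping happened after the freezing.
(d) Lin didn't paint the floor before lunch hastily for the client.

(a), (d)

(a) Entailed — the narrative places the snapping before the freezing.
(b) Not entailed — Lin snapped the branch, not the floor; the floor belongs to the painting event.
(c) Not entailed — the narrative places the snapping before the freezing, not after.
(d) Entailed — under negation, adding a further restriction is entailed: if no such painting event occurred, none occurred for the client either.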